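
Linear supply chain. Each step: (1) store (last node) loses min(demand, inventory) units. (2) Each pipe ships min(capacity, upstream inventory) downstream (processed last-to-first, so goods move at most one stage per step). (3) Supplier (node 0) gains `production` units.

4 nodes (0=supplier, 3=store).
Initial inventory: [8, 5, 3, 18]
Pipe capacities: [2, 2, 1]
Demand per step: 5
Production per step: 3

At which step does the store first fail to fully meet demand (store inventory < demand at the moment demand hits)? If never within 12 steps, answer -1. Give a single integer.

Step 1: demand=5,sold=5 ship[2->3]=1 ship[1->2]=2 ship[0->1]=2 prod=3 -> [9 5 4 14]
Step 2: demand=5,sold=5 ship[2->3]=1 ship[1->2]=2 ship[0->1]=2 prod=3 -> [10 5 5 10]
Step 3: demand=5,sold=5 ship[2->3]=1 ship[1->2]=2 ship[0->1]=2 prod=3 -> [11 5 6 6]
Step 4: demand=5,sold=5 ship[2->3]=1 ship[1->2]=2 ship[0->1]=2 prod=3 -> [12 5 7 2]
Step 5: demand=5,sold=2 ship[2->3]=1 ship[1->2]=2 ship[0->1]=2 prod=3 -> [13 5 8 1]
Step 6: demand=5,sold=1 ship[2->3]=1 ship[1->2]=2 ship[0->1]=2 prod=3 -> [14 5 9 1]
Step 7: demand=5,sold=1 ship[2->3]=1 ship[1->2]=2 ship[0->1]=2 prod=3 -> [15 5 10 1]
Step 8: demand=5,sold=1 ship[2->3]=1 ship[1->2]=2 ship[0->1]=2 prod=3 -> [16 5 11 1]
Step 9: demand=5,sold=1 ship[2->3]=1 ship[1->2]=2 ship[0->1]=2 prod=3 -> [17 5 12 1]
Step 10: demand=5,sold=1 ship[2->3]=1 ship[1->2]=2 ship[0->1]=2 prod=3 -> [18 5 13 1]
Step 11: demand=5,sold=1 ship[2->3]=1 ship[1->2]=2 ship[0->1]=2 prod=3 -> [19 5 14 1]
Step 12: demand=5,sold=1 ship[2->3]=1 ship[1->2]=2 ship[0->1]=2 prod=3 -> [20 5 15 1]
First stockout at step 5

5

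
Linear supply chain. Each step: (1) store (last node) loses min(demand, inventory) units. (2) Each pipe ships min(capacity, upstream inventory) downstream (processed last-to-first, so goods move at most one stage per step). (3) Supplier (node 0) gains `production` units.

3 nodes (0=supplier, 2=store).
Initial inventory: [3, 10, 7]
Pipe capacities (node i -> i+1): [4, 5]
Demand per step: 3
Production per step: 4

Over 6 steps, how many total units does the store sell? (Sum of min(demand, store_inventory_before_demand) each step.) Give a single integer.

Step 1: sold=3 (running total=3) -> [4 8 9]
Step 2: sold=3 (running total=6) -> [4 7 11]
Step 3: sold=3 (running total=9) -> [4 6 13]
Step 4: sold=3 (running total=12) -> [4 5 15]
Step 5: sold=3 (running total=15) -> [4 4 17]
Step 6: sold=3 (running total=18) -> [4 4 18]

Answer: 18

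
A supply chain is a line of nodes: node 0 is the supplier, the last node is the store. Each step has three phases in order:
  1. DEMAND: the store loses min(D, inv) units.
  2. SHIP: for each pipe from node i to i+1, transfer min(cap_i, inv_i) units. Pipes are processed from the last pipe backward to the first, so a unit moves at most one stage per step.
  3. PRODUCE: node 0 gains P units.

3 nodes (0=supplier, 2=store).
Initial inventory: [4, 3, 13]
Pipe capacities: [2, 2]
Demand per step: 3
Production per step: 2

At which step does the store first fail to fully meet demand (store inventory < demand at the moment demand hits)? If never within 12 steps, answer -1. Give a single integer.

Step 1: demand=3,sold=3 ship[1->2]=2 ship[0->1]=2 prod=2 -> [4 3 12]
Step 2: demand=3,sold=3 ship[1->2]=2 ship[0->1]=2 prod=2 -> [4 3 11]
Step 3: demand=3,sold=3 ship[1->2]=2 ship[0->1]=2 prod=2 -> [4 3 10]
Step 4: demand=3,sold=3 ship[1->2]=2 ship[0->1]=2 prod=2 -> [4 3 9]
Step 5: demand=3,sold=3 ship[1->2]=2 ship[0->1]=2 prod=2 -> [4 3 8]
Step 6: demand=3,sold=3 ship[1->2]=2 ship[0->1]=2 prod=2 -> [4 3 7]
Step 7: demand=3,sold=3 ship[1->2]=2 ship[0->1]=2 prod=2 -> [4 3 6]
Step 8: demand=3,sold=3 ship[1->2]=2 ship[0->1]=2 prod=2 -> [4 3 5]
Step 9: demand=3,sold=3 ship[1->2]=2 ship[0->1]=2 prod=2 -> [4 3 4]
Step 10: demand=3,sold=3 ship[1->2]=2 ship[0->1]=2 prod=2 -> [4 3 3]
Step 11: demand=3,sold=3 ship[1->2]=2 ship[0->1]=2 prod=2 -> [4 3 2]
Step 12: demand=3,sold=2 ship[1->2]=2 ship[0->1]=2 prod=2 -> [4 3 2]
First stockout at step 12

12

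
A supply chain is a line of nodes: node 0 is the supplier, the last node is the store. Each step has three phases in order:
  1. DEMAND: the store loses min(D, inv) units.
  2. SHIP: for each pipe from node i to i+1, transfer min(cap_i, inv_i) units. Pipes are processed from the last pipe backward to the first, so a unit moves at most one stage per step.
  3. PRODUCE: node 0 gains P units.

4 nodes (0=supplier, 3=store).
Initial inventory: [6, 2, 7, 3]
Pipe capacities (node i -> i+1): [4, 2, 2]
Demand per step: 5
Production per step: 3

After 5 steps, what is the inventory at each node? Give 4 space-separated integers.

Step 1: demand=5,sold=3 ship[2->3]=2 ship[1->2]=2 ship[0->1]=4 prod=3 -> inv=[5 4 7 2]
Step 2: demand=5,sold=2 ship[2->3]=2 ship[1->2]=2 ship[0->1]=4 prod=3 -> inv=[4 6 7 2]
Step 3: demand=5,sold=2 ship[2->3]=2 ship[1->2]=2 ship[0->1]=4 prod=3 -> inv=[3 8 7 2]
Step 4: demand=5,sold=2 ship[2->3]=2 ship[1->2]=2 ship[0->1]=3 prod=3 -> inv=[3 9 7 2]
Step 5: demand=5,sold=2 ship[2->3]=2 ship[1->2]=2 ship[0->1]=3 prod=3 -> inv=[3 10 7 2]

3 10 7 2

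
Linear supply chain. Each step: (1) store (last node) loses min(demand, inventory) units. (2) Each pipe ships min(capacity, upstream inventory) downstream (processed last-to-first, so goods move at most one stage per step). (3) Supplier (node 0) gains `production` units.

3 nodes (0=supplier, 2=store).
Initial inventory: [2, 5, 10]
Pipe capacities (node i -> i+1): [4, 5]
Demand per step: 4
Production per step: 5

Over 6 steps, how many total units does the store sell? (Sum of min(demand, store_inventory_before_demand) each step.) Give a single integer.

Step 1: sold=4 (running total=4) -> [5 2 11]
Step 2: sold=4 (running total=8) -> [6 4 9]
Step 3: sold=4 (running total=12) -> [7 4 9]
Step 4: sold=4 (running total=16) -> [8 4 9]
Step 5: sold=4 (running total=20) -> [9 4 9]
Step 6: sold=4 (running total=24) -> [10 4 9]

Answer: 24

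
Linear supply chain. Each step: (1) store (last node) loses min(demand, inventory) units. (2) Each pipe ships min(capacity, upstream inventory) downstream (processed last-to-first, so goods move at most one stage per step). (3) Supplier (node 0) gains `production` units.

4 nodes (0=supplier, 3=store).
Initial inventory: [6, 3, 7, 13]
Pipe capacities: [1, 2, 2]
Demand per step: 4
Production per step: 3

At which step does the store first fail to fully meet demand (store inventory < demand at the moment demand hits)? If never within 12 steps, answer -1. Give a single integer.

Step 1: demand=4,sold=4 ship[2->3]=2 ship[1->2]=2 ship[0->1]=1 prod=3 -> [8 2 7 11]
Step 2: demand=4,sold=4 ship[2->3]=2 ship[1->2]=2 ship[0->1]=1 prod=3 -> [10 1 7 9]
Step 3: demand=4,sold=4 ship[2->3]=2 ship[1->2]=1 ship[0->1]=1 prod=3 -> [12 1 6 7]
Step 4: demand=4,sold=4 ship[2->3]=2 ship[1->2]=1 ship[0->1]=1 prod=3 -> [14 1 5 5]
Step 5: demand=4,sold=4 ship[2->3]=2 ship[1->2]=1 ship[0->1]=1 prod=3 -> [16 1 4 3]
Step 6: demand=4,sold=3 ship[2->3]=2 ship[1->2]=1 ship[0->1]=1 prod=3 -> [18 1 3 2]
Step 7: demand=4,sold=2 ship[2->3]=2 ship[1->2]=1 ship[0->1]=1 prod=3 -> [20 1 2 2]
Step 8: demand=4,sold=2 ship[2->3]=2 ship[1->2]=1 ship[0->1]=1 prod=3 -> [22 1 1 2]
Step 9: demand=4,sold=2 ship[2->3]=1 ship[1->2]=1 ship[0->1]=1 prod=3 -> [24 1 1 1]
Step 10: demand=4,sold=1 ship[2->3]=1 ship[1->2]=1 ship[0->1]=1 prod=3 -> [26 1 1 1]
Step 11: demand=4,sold=1 ship[2->3]=1 ship[1->2]=1 ship[0->1]=1 prod=3 -> [28 1 1 1]
Step 12: demand=4,sold=1 ship[2->3]=1 ship[1->2]=1 ship[0->1]=1 prod=3 -> [30 1 1 1]
First stockout at step 6

6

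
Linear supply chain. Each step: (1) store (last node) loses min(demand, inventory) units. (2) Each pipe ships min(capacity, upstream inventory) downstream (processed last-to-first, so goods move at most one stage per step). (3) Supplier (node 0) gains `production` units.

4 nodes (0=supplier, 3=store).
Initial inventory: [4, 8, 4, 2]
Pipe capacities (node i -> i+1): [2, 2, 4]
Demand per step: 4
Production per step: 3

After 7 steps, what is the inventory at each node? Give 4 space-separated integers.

Step 1: demand=4,sold=2 ship[2->3]=4 ship[1->2]=2 ship[0->1]=2 prod=3 -> inv=[5 8 2 4]
Step 2: demand=4,sold=4 ship[2->3]=2 ship[1->2]=2 ship[0->1]=2 prod=3 -> inv=[6 8 2 2]
Step 3: demand=4,sold=2 ship[2->3]=2 ship[1->2]=2 ship[0->1]=2 prod=3 -> inv=[7 8 2 2]
Step 4: demand=4,sold=2 ship[2->3]=2 ship[1->2]=2 ship[0->1]=2 prod=3 -> inv=[8 8 2 2]
Step 5: demand=4,sold=2 ship[2->3]=2 ship[1->2]=2 ship[0->1]=2 prod=3 -> inv=[9 8 2 2]
Step 6: demand=4,sold=2 ship[2->3]=2 ship[1->2]=2 ship[0->1]=2 prod=3 -> inv=[10 8 2 2]
Step 7: demand=4,sold=2 ship[2->3]=2 ship[1->2]=2 ship[0->1]=2 prod=3 -> inv=[11 8 2 2]

11 8 2 2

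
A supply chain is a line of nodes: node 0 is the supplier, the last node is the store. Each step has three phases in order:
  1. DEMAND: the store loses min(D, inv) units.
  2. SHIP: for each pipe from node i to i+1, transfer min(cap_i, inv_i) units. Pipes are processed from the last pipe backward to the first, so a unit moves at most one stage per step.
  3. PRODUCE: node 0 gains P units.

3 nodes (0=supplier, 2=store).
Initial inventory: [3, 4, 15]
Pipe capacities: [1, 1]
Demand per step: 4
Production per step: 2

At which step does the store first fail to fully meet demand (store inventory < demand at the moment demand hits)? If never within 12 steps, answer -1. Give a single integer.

Step 1: demand=4,sold=4 ship[1->2]=1 ship[0->1]=1 prod=2 -> [4 4 12]
Step 2: demand=4,sold=4 ship[1->2]=1 ship[0->1]=1 prod=2 -> [5 4 9]
Step 3: demand=4,sold=4 ship[1->2]=1 ship[0->1]=1 prod=2 -> [6 4 6]
Step 4: demand=4,sold=4 ship[1->2]=1 ship[0->1]=1 prod=2 -> [7 4 3]
Step 5: demand=4,sold=3 ship[1->2]=1 ship[0->1]=1 prod=2 -> [8 4 1]
Step 6: demand=4,sold=1 ship[1->2]=1 ship[0->1]=1 prod=2 -> [9 4 1]
Step 7: demand=4,sold=1 ship[1->2]=1 ship[0->1]=1 prod=2 -> [10 4 1]
Step 8: demand=4,sold=1 ship[1->2]=1 ship[0->1]=1 prod=2 -> [11 4 1]
Step 9: demand=4,sold=1 ship[1->2]=1 ship[0->1]=1 prod=2 -> [12 4 1]
Step 10: demand=4,sold=1 ship[1->2]=1 ship[0->1]=1 prod=2 -> [13 4 1]
Step 11: demand=4,sold=1 ship[1->2]=1 ship[0->1]=1 prod=2 -> [14 4 1]
Step 12: demand=4,sold=1 ship[1->2]=1 ship[0->1]=1 prod=2 -> [15 4 1]
First stockout at step 5

5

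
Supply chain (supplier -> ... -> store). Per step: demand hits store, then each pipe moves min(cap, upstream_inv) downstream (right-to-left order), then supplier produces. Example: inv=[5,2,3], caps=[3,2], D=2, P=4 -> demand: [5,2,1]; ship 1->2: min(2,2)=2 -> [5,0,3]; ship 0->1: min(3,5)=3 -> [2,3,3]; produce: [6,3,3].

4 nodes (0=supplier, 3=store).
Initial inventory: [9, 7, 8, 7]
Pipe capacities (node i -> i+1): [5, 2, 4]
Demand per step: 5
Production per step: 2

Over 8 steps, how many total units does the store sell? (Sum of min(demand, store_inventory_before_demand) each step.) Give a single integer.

Step 1: sold=5 (running total=5) -> [6 10 6 6]
Step 2: sold=5 (running total=10) -> [3 13 4 5]
Step 3: sold=5 (running total=15) -> [2 14 2 4]
Step 4: sold=4 (running total=19) -> [2 14 2 2]
Step 5: sold=2 (running total=21) -> [2 14 2 2]
Step 6: sold=2 (running total=23) -> [2 14 2 2]
Step 7: sold=2 (running total=25) -> [2 14 2 2]
Step 8: sold=2 (running total=27) -> [2 14 2 2]

Answer: 27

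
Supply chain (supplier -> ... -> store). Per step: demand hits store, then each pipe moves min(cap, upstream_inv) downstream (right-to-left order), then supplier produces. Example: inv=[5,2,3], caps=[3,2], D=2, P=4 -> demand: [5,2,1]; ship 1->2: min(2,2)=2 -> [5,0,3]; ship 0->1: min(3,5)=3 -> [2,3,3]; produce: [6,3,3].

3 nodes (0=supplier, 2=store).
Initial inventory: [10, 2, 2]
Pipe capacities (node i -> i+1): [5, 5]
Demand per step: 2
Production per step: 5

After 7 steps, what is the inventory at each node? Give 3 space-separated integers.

Step 1: demand=2,sold=2 ship[1->2]=2 ship[0->1]=5 prod=5 -> inv=[10 5 2]
Step 2: demand=2,sold=2 ship[1->2]=5 ship[0->1]=5 prod=5 -> inv=[10 5 5]
Step 3: demand=2,sold=2 ship[1->2]=5 ship[0->1]=5 prod=5 -> inv=[10 5 8]
Step 4: demand=2,sold=2 ship[1->2]=5 ship[0->1]=5 prod=5 -> inv=[10 5 11]
Step 5: demand=2,sold=2 ship[1->2]=5 ship[0->1]=5 prod=5 -> inv=[10 5 14]
Step 6: demand=2,sold=2 ship[1->2]=5 ship[0->1]=5 prod=5 -> inv=[10 5 17]
Step 7: demand=2,sold=2 ship[1->2]=5 ship[0->1]=5 prod=5 -> inv=[10 5 20]

10 5 20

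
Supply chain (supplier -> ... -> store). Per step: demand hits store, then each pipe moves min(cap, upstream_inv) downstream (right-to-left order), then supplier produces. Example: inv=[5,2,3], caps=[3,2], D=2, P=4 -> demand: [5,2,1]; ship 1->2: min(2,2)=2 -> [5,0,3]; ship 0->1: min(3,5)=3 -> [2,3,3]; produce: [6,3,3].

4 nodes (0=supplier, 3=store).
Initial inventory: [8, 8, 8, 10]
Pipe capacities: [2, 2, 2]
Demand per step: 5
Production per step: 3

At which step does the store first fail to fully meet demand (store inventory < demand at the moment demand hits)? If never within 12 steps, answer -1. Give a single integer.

Step 1: demand=5,sold=5 ship[2->3]=2 ship[1->2]=2 ship[0->1]=2 prod=3 -> [9 8 8 7]
Step 2: demand=5,sold=5 ship[2->3]=2 ship[1->2]=2 ship[0->1]=2 prod=3 -> [10 8 8 4]
Step 3: demand=5,sold=4 ship[2->3]=2 ship[1->2]=2 ship[0->1]=2 prod=3 -> [11 8 8 2]
Step 4: demand=5,sold=2 ship[2->3]=2 ship[1->2]=2 ship[0->1]=2 prod=3 -> [12 8 8 2]
Step 5: demand=5,sold=2 ship[2->3]=2 ship[1->2]=2 ship[0->1]=2 prod=3 -> [13 8 8 2]
Step 6: demand=5,sold=2 ship[2->3]=2 ship[1->2]=2 ship[0->1]=2 prod=3 -> [14 8 8 2]
Step 7: demand=5,sold=2 ship[2->3]=2 ship[1->2]=2 ship[0->1]=2 prod=3 -> [15 8 8 2]
Step 8: demand=5,sold=2 ship[2->3]=2 ship[1->2]=2 ship[0->1]=2 prod=3 -> [16 8 8 2]
Step 9: demand=5,sold=2 ship[2->3]=2 ship[1->2]=2 ship[0->1]=2 prod=3 -> [17 8 8 2]
Step 10: demand=5,sold=2 ship[2->3]=2 ship[1->2]=2 ship[0->1]=2 prod=3 -> [18 8 8 2]
Step 11: demand=5,sold=2 ship[2->3]=2 ship[1->2]=2 ship[0->1]=2 prod=3 -> [19 8 8 2]
Step 12: demand=5,sold=2 ship[2->3]=2 ship[1->2]=2 ship[0->1]=2 prod=3 -> [20 8 8 2]
First stockout at step 3

3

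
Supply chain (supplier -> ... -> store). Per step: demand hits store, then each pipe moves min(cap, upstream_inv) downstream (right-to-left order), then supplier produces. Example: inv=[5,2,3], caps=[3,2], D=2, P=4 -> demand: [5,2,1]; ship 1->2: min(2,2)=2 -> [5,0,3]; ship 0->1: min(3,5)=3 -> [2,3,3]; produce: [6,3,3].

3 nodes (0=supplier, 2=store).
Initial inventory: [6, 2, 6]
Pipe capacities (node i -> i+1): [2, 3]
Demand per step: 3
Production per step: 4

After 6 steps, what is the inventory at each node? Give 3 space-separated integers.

Step 1: demand=3,sold=3 ship[1->2]=2 ship[0->1]=2 prod=4 -> inv=[8 2 5]
Step 2: demand=3,sold=3 ship[1->2]=2 ship[0->1]=2 prod=4 -> inv=[10 2 4]
Step 3: demand=3,sold=3 ship[1->2]=2 ship[0->1]=2 prod=4 -> inv=[12 2 3]
Step 4: demand=3,sold=3 ship[1->2]=2 ship[0->1]=2 prod=4 -> inv=[14 2 2]
Step 5: demand=3,sold=2 ship[1->2]=2 ship[0->1]=2 prod=4 -> inv=[16 2 2]
Step 6: demand=3,sold=2 ship[1->2]=2 ship[0->1]=2 prod=4 -> inv=[18 2 2]

18 2 2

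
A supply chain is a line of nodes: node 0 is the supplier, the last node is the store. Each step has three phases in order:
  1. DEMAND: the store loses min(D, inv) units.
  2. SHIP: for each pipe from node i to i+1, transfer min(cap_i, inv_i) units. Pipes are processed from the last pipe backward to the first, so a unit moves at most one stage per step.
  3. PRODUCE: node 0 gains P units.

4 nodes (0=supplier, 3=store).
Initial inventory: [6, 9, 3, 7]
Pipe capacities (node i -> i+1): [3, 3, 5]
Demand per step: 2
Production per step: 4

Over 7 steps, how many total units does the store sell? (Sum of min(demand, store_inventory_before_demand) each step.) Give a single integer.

Step 1: sold=2 (running total=2) -> [7 9 3 8]
Step 2: sold=2 (running total=4) -> [8 9 3 9]
Step 3: sold=2 (running total=6) -> [9 9 3 10]
Step 4: sold=2 (running total=8) -> [10 9 3 11]
Step 5: sold=2 (running total=10) -> [11 9 3 12]
Step 6: sold=2 (running total=12) -> [12 9 3 13]
Step 7: sold=2 (running total=14) -> [13 9 3 14]

Answer: 14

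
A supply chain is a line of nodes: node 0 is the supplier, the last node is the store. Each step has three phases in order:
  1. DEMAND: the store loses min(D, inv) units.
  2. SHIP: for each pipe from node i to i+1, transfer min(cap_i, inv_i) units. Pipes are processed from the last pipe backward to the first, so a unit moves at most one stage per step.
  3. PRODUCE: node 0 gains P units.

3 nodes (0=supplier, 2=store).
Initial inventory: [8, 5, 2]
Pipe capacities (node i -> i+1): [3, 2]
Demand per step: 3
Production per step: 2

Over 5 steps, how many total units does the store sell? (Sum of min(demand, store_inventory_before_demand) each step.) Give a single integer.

Step 1: sold=2 (running total=2) -> [7 6 2]
Step 2: sold=2 (running total=4) -> [6 7 2]
Step 3: sold=2 (running total=6) -> [5 8 2]
Step 4: sold=2 (running total=8) -> [4 9 2]
Step 5: sold=2 (running total=10) -> [3 10 2]

Answer: 10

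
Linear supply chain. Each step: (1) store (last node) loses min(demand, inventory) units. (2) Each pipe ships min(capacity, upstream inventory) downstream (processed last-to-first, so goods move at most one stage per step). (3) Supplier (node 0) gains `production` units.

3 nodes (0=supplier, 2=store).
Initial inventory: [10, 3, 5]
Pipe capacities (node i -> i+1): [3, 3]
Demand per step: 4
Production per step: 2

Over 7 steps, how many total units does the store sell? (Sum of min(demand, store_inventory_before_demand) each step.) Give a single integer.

Step 1: sold=4 (running total=4) -> [9 3 4]
Step 2: sold=4 (running total=8) -> [8 3 3]
Step 3: sold=3 (running total=11) -> [7 3 3]
Step 4: sold=3 (running total=14) -> [6 3 3]
Step 5: sold=3 (running total=17) -> [5 3 3]
Step 6: sold=3 (running total=20) -> [4 3 3]
Step 7: sold=3 (running total=23) -> [3 3 3]

Answer: 23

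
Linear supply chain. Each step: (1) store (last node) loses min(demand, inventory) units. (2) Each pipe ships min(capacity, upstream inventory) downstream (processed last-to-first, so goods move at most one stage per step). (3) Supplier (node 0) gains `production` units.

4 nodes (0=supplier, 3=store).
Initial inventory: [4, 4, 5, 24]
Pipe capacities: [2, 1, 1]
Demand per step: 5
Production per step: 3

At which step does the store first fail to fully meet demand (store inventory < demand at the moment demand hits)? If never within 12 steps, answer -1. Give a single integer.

Step 1: demand=5,sold=5 ship[2->3]=1 ship[1->2]=1 ship[0->1]=2 prod=3 -> [5 5 5 20]
Step 2: demand=5,sold=5 ship[2->3]=1 ship[1->2]=1 ship[0->1]=2 prod=3 -> [6 6 5 16]
Step 3: demand=5,sold=5 ship[2->3]=1 ship[1->2]=1 ship[0->1]=2 prod=3 -> [7 7 5 12]
Step 4: demand=5,sold=5 ship[2->3]=1 ship[1->2]=1 ship[0->1]=2 prod=3 -> [8 8 5 8]
Step 5: demand=5,sold=5 ship[2->3]=1 ship[1->2]=1 ship[0->1]=2 prod=3 -> [9 9 5 4]
Step 6: demand=5,sold=4 ship[2->3]=1 ship[1->2]=1 ship[0->1]=2 prod=3 -> [10 10 5 1]
Step 7: demand=5,sold=1 ship[2->3]=1 ship[1->2]=1 ship[0->1]=2 prod=3 -> [11 11 5 1]
Step 8: demand=5,sold=1 ship[2->3]=1 ship[1->2]=1 ship[0->1]=2 prod=3 -> [12 12 5 1]
Step 9: demand=5,sold=1 ship[2->3]=1 ship[1->2]=1 ship[0->1]=2 prod=3 -> [13 13 5 1]
Step 10: demand=5,sold=1 ship[2->3]=1 ship[1->2]=1 ship[0->1]=2 prod=3 -> [14 14 5 1]
Step 11: demand=5,sold=1 ship[2->3]=1 ship[1->2]=1 ship[0->1]=2 prod=3 -> [15 15 5 1]
Step 12: demand=5,sold=1 ship[2->3]=1 ship[1->2]=1 ship[0->1]=2 prod=3 -> [16 16 5 1]
First stockout at step 6

6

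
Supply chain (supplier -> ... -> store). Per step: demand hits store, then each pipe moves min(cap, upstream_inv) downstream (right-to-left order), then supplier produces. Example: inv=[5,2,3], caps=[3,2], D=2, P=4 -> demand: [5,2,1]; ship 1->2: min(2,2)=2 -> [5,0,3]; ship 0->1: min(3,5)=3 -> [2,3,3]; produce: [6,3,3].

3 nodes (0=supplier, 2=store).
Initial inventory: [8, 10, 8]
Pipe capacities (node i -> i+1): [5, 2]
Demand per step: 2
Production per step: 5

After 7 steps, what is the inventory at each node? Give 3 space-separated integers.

Step 1: demand=2,sold=2 ship[1->2]=2 ship[0->1]=5 prod=5 -> inv=[8 13 8]
Step 2: demand=2,sold=2 ship[1->2]=2 ship[0->1]=5 prod=5 -> inv=[8 16 8]
Step 3: demand=2,sold=2 ship[1->2]=2 ship[0->1]=5 prod=5 -> inv=[8 19 8]
Step 4: demand=2,sold=2 ship[1->2]=2 ship[0->1]=5 prod=5 -> inv=[8 22 8]
Step 5: demand=2,sold=2 ship[1->2]=2 ship[0->1]=5 prod=5 -> inv=[8 25 8]
Step 6: demand=2,sold=2 ship[1->2]=2 ship[0->1]=5 prod=5 -> inv=[8 28 8]
Step 7: demand=2,sold=2 ship[1->2]=2 ship[0->1]=5 prod=5 -> inv=[8 31 8]

8 31 8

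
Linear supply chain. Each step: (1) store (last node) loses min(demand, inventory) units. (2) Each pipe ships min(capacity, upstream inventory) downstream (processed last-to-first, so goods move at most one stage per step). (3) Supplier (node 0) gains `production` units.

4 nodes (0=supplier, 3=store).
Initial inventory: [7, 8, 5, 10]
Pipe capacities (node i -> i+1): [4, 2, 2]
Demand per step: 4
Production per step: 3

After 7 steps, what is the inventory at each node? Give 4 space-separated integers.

Step 1: demand=4,sold=4 ship[2->3]=2 ship[1->2]=2 ship[0->1]=4 prod=3 -> inv=[6 10 5 8]
Step 2: demand=4,sold=4 ship[2->3]=2 ship[1->2]=2 ship[0->1]=4 prod=3 -> inv=[5 12 5 6]
Step 3: demand=4,sold=4 ship[2->3]=2 ship[1->2]=2 ship[0->1]=4 prod=3 -> inv=[4 14 5 4]
Step 4: demand=4,sold=4 ship[2->3]=2 ship[1->2]=2 ship[0->1]=4 prod=3 -> inv=[3 16 5 2]
Step 5: demand=4,sold=2 ship[2->3]=2 ship[1->2]=2 ship[0->1]=3 prod=3 -> inv=[3 17 5 2]
Step 6: demand=4,sold=2 ship[2->3]=2 ship[1->2]=2 ship[0->1]=3 prod=3 -> inv=[3 18 5 2]
Step 7: demand=4,sold=2 ship[2->3]=2 ship[1->2]=2 ship[0->1]=3 prod=3 -> inv=[3 19 5 2]

3 19 5 2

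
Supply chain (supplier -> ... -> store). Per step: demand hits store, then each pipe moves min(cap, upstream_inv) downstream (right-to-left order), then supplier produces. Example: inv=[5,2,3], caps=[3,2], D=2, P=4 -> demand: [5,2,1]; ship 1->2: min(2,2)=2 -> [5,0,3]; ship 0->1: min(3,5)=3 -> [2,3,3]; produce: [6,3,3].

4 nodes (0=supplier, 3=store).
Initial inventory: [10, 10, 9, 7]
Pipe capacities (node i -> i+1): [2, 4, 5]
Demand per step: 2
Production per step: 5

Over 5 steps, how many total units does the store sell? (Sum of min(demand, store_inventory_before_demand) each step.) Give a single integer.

Step 1: sold=2 (running total=2) -> [13 8 8 10]
Step 2: sold=2 (running total=4) -> [16 6 7 13]
Step 3: sold=2 (running total=6) -> [19 4 6 16]
Step 4: sold=2 (running total=8) -> [22 2 5 19]
Step 5: sold=2 (running total=10) -> [25 2 2 22]

Answer: 10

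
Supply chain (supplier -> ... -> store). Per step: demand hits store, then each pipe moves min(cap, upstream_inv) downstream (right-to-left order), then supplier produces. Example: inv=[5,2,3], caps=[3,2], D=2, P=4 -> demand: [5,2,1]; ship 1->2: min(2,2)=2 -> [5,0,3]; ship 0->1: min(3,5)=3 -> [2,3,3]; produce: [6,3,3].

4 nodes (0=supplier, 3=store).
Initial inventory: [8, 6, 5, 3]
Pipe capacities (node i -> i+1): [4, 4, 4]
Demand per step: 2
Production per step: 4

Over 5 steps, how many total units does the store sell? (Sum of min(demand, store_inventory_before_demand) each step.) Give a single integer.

Step 1: sold=2 (running total=2) -> [8 6 5 5]
Step 2: sold=2 (running total=4) -> [8 6 5 7]
Step 3: sold=2 (running total=6) -> [8 6 5 9]
Step 4: sold=2 (running total=8) -> [8 6 5 11]
Step 5: sold=2 (running total=10) -> [8 6 5 13]

Answer: 10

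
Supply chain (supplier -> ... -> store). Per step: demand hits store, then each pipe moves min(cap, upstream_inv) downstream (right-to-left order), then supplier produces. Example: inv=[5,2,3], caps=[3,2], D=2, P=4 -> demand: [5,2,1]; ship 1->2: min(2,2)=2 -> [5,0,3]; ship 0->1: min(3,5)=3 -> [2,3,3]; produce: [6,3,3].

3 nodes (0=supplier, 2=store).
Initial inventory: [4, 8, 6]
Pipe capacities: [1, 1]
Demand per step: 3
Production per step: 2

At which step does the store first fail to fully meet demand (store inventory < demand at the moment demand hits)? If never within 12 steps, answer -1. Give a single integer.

Step 1: demand=3,sold=3 ship[1->2]=1 ship[0->1]=1 prod=2 -> [5 8 4]
Step 2: demand=3,sold=3 ship[1->2]=1 ship[0->1]=1 prod=2 -> [6 8 2]
Step 3: demand=3,sold=2 ship[1->2]=1 ship[0->1]=1 prod=2 -> [7 8 1]
Step 4: demand=3,sold=1 ship[1->2]=1 ship[0->1]=1 prod=2 -> [8 8 1]
Step 5: demand=3,sold=1 ship[1->2]=1 ship[0->1]=1 prod=2 -> [9 8 1]
Step 6: demand=3,sold=1 ship[1->2]=1 ship[0->1]=1 prod=2 -> [10 8 1]
Step 7: demand=3,sold=1 ship[1->2]=1 ship[0->1]=1 prod=2 -> [11 8 1]
Step 8: demand=3,sold=1 ship[1->2]=1 ship[0->1]=1 prod=2 -> [12 8 1]
Step 9: demand=3,sold=1 ship[1->2]=1 ship[0->1]=1 prod=2 -> [13 8 1]
Step 10: demand=3,sold=1 ship[1->2]=1 ship[0->1]=1 prod=2 -> [14 8 1]
Step 11: demand=3,sold=1 ship[1->2]=1 ship[0->1]=1 prod=2 -> [15 8 1]
Step 12: demand=3,sold=1 ship[1->2]=1 ship[0->1]=1 prod=2 -> [16 8 1]
First stockout at step 3

3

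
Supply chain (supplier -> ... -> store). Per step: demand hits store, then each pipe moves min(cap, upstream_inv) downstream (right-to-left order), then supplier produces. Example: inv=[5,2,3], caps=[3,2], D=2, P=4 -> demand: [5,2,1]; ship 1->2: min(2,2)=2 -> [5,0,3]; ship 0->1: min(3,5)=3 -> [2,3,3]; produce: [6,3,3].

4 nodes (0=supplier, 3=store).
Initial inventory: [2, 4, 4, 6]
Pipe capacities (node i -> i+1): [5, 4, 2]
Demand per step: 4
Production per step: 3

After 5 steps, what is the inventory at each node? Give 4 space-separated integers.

Step 1: demand=4,sold=4 ship[2->3]=2 ship[1->2]=4 ship[0->1]=2 prod=3 -> inv=[3 2 6 4]
Step 2: demand=4,sold=4 ship[2->3]=2 ship[1->2]=2 ship[0->1]=3 prod=3 -> inv=[3 3 6 2]
Step 3: demand=4,sold=2 ship[2->3]=2 ship[1->2]=3 ship[0->1]=3 prod=3 -> inv=[3 3 7 2]
Step 4: demand=4,sold=2 ship[2->3]=2 ship[1->2]=3 ship[0->1]=3 prod=3 -> inv=[3 3 8 2]
Step 5: demand=4,sold=2 ship[2->3]=2 ship[1->2]=3 ship[0->1]=3 prod=3 -> inv=[3 3 9 2]

3 3 9 2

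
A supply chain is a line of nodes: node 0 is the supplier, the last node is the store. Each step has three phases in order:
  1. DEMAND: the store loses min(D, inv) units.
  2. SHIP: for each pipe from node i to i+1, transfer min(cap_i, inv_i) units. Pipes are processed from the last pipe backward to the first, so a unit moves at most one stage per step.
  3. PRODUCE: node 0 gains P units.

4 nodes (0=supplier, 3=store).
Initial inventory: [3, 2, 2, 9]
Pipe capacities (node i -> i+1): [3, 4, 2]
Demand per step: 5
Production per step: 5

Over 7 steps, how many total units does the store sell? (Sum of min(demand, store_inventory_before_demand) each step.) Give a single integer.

Step 1: sold=5 (running total=5) -> [5 3 2 6]
Step 2: sold=5 (running total=10) -> [7 3 3 3]
Step 3: sold=3 (running total=13) -> [9 3 4 2]
Step 4: sold=2 (running total=15) -> [11 3 5 2]
Step 5: sold=2 (running total=17) -> [13 3 6 2]
Step 6: sold=2 (running total=19) -> [15 3 7 2]
Step 7: sold=2 (running total=21) -> [17 3 8 2]

Answer: 21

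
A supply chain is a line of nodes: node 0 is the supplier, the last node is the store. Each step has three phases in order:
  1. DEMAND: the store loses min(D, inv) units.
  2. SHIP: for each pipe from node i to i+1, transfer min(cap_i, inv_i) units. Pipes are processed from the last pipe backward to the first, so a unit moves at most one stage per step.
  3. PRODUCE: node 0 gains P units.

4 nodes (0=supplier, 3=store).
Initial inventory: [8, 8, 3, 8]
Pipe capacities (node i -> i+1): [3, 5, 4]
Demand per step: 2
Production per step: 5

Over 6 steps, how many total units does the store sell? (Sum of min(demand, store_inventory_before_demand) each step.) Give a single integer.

Step 1: sold=2 (running total=2) -> [10 6 5 9]
Step 2: sold=2 (running total=4) -> [12 4 6 11]
Step 3: sold=2 (running total=6) -> [14 3 6 13]
Step 4: sold=2 (running total=8) -> [16 3 5 15]
Step 5: sold=2 (running total=10) -> [18 3 4 17]
Step 6: sold=2 (running total=12) -> [20 3 3 19]

Answer: 12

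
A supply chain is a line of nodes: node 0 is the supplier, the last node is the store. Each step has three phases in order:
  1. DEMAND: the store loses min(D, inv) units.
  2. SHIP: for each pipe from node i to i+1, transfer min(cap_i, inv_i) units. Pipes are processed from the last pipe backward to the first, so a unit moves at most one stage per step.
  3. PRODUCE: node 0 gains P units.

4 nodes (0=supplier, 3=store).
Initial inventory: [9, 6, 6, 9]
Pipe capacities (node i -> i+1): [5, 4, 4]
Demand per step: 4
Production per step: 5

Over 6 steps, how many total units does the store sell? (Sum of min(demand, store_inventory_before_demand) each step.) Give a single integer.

Answer: 24

Derivation:
Step 1: sold=4 (running total=4) -> [9 7 6 9]
Step 2: sold=4 (running total=8) -> [9 8 6 9]
Step 3: sold=4 (running total=12) -> [9 9 6 9]
Step 4: sold=4 (running total=16) -> [9 10 6 9]
Step 5: sold=4 (running total=20) -> [9 11 6 9]
Step 6: sold=4 (running total=24) -> [9 12 6 9]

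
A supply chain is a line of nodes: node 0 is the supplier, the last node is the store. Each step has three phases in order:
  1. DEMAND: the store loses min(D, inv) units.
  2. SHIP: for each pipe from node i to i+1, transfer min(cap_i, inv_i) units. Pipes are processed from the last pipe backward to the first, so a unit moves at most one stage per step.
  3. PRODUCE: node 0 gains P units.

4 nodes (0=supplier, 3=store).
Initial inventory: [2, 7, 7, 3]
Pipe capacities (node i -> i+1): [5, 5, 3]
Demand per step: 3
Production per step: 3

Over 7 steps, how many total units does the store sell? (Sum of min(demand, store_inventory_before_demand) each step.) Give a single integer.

Step 1: sold=3 (running total=3) -> [3 4 9 3]
Step 2: sold=3 (running total=6) -> [3 3 10 3]
Step 3: sold=3 (running total=9) -> [3 3 10 3]
Step 4: sold=3 (running total=12) -> [3 3 10 3]
Step 5: sold=3 (running total=15) -> [3 3 10 3]
Step 6: sold=3 (running total=18) -> [3 3 10 3]
Step 7: sold=3 (running total=21) -> [3 3 10 3]

Answer: 21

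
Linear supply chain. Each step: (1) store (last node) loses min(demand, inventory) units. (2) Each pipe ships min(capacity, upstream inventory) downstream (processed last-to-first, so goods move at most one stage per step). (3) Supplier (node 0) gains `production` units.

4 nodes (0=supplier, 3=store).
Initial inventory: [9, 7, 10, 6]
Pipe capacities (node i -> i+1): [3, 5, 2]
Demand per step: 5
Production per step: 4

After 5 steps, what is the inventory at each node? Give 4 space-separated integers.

Step 1: demand=5,sold=5 ship[2->3]=2 ship[1->2]=5 ship[0->1]=3 prod=4 -> inv=[10 5 13 3]
Step 2: demand=5,sold=3 ship[2->3]=2 ship[1->2]=5 ship[0->1]=3 prod=4 -> inv=[11 3 16 2]
Step 3: demand=5,sold=2 ship[2->3]=2 ship[1->2]=3 ship[0->1]=3 prod=4 -> inv=[12 3 17 2]
Step 4: demand=5,sold=2 ship[2->3]=2 ship[1->2]=3 ship[0->1]=3 prod=4 -> inv=[13 3 18 2]
Step 5: demand=5,sold=2 ship[2->3]=2 ship[1->2]=3 ship[0->1]=3 prod=4 -> inv=[14 3 19 2]

14 3 19 2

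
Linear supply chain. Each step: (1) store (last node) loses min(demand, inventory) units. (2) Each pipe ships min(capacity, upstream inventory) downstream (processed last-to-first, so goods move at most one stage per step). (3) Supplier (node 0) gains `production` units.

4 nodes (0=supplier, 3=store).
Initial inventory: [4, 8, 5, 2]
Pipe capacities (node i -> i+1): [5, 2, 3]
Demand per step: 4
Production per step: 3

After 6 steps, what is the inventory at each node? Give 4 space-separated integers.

Step 1: demand=4,sold=2 ship[2->3]=3 ship[1->2]=2 ship[0->1]=4 prod=3 -> inv=[3 10 4 3]
Step 2: demand=4,sold=3 ship[2->3]=3 ship[1->2]=2 ship[0->1]=3 prod=3 -> inv=[3 11 3 3]
Step 3: demand=4,sold=3 ship[2->3]=3 ship[1->2]=2 ship[0->1]=3 prod=3 -> inv=[3 12 2 3]
Step 4: demand=4,sold=3 ship[2->3]=2 ship[1->2]=2 ship[0->1]=3 prod=3 -> inv=[3 13 2 2]
Step 5: demand=4,sold=2 ship[2->3]=2 ship[1->2]=2 ship[0->1]=3 prod=3 -> inv=[3 14 2 2]
Step 6: demand=4,sold=2 ship[2->3]=2 ship[1->2]=2 ship[0->1]=3 prod=3 -> inv=[3 15 2 2]

3 15 2 2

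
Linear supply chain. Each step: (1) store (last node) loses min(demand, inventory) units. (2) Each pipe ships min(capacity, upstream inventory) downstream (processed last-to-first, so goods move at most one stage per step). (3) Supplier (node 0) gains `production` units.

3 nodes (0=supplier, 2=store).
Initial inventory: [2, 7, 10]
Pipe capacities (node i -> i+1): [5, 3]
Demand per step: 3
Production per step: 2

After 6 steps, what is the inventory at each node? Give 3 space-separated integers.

Step 1: demand=3,sold=3 ship[1->2]=3 ship[0->1]=2 prod=2 -> inv=[2 6 10]
Step 2: demand=3,sold=3 ship[1->2]=3 ship[0->1]=2 prod=2 -> inv=[2 5 10]
Step 3: demand=3,sold=3 ship[1->2]=3 ship[0->1]=2 prod=2 -> inv=[2 4 10]
Step 4: demand=3,sold=3 ship[1->2]=3 ship[0->1]=2 prod=2 -> inv=[2 3 10]
Step 5: demand=3,sold=3 ship[1->2]=3 ship[0->1]=2 prod=2 -> inv=[2 2 10]
Step 6: demand=3,sold=3 ship[1->2]=2 ship[0->1]=2 prod=2 -> inv=[2 2 9]

2 2 9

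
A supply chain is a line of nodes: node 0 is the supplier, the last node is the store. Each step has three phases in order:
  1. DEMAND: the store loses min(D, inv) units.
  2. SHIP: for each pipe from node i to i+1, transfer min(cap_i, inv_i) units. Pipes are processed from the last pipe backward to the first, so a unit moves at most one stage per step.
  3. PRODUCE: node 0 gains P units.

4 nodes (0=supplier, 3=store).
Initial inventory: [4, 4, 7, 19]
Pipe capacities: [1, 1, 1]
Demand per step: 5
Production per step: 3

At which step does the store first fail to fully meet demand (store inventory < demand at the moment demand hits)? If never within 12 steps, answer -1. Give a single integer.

Step 1: demand=5,sold=5 ship[2->3]=1 ship[1->2]=1 ship[0->1]=1 prod=3 -> [6 4 7 15]
Step 2: demand=5,sold=5 ship[2->3]=1 ship[1->2]=1 ship[0->1]=1 prod=3 -> [8 4 7 11]
Step 3: demand=5,sold=5 ship[2->3]=1 ship[1->2]=1 ship[0->1]=1 prod=3 -> [10 4 7 7]
Step 4: demand=5,sold=5 ship[2->3]=1 ship[1->2]=1 ship[0->1]=1 prod=3 -> [12 4 7 3]
Step 5: demand=5,sold=3 ship[2->3]=1 ship[1->2]=1 ship[0->1]=1 prod=3 -> [14 4 7 1]
Step 6: demand=5,sold=1 ship[2->3]=1 ship[1->2]=1 ship[0->1]=1 prod=3 -> [16 4 7 1]
Step 7: demand=5,sold=1 ship[2->3]=1 ship[1->2]=1 ship[0->1]=1 prod=3 -> [18 4 7 1]
Step 8: demand=5,sold=1 ship[2->3]=1 ship[1->2]=1 ship[0->1]=1 prod=3 -> [20 4 7 1]
Step 9: demand=5,sold=1 ship[2->3]=1 ship[1->2]=1 ship[0->1]=1 prod=3 -> [22 4 7 1]
Step 10: demand=5,sold=1 ship[2->3]=1 ship[1->2]=1 ship[0->1]=1 prod=3 -> [24 4 7 1]
Step 11: demand=5,sold=1 ship[2->3]=1 ship[1->2]=1 ship[0->1]=1 prod=3 -> [26 4 7 1]
Step 12: demand=5,sold=1 ship[2->3]=1 ship[1->2]=1 ship[0->1]=1 prod=3 -> [28 4 7 1]
First stockout at step 5

5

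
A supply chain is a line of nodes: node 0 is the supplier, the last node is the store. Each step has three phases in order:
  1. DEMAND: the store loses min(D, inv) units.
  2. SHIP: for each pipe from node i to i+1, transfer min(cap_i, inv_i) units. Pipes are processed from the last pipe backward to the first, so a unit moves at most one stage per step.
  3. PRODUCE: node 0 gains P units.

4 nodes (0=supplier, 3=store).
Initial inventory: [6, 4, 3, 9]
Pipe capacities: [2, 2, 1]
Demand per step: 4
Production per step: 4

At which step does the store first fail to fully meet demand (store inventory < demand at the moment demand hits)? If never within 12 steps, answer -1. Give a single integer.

Step 1: demand=4,sold=4 ship[2->3]=1 ship[1->2]=2 ship[0->1]=2 prod=4 -> [8 4 4 6]
Step 2: demand=4,sold=4 ship[2->3]=1 ship[1->2]=2 ship[0->1]=2 prod=4 -> [10 4 5 3]
Step 3: demand=4,sold=3 ship[2->3]=1 ship[1->2]=2 ship[0->1]=2 prod=4 -> [12 4 6 1]
Step 4: demand=4,sold=1 ship[2->3]=1 ship[1->2]=2 ship[0->1]=2 prod=4 -> [14 4 7 1]
Step 5: demand=4,sold=1 ship[2->3]=1 ship[1->2]=2 ship[0->1]=2 prod=4 -> [16 4 8 1]
Step 6: demand=4,sold=1 ship[2->3]=1 ship[1->2]=2 ship[0->1]=2 prod=4 -> [18 4 9 1]
Step 7: demand=4,sold=1 ship[2->3]=1 ship[1->2]=2 ship[0->1]=2 prod=4 -> [20 4 10 1]
Step 8: demand=4,sold=1 ship[2->3]=1 ship[1->2]=2 ship[0->1]=2 prod=4 -> [22 4 11 1]
Step 9: demand=4,sold=1 ship[2->3]=1 ship[1->2]=2 ship[0->1]=2 prod=4 -> [24 4 12 1]
Step 10: demand=4,sold=1 ship[2->3]=1 ship[1->2]=2 ship[0->1]=2 prod=4 -> [26 4 13 1]
Step 11: demand=4,sold=1 ship[2->3]=1 ship[1->2]=2 ship[0->1]=2 prod=4 -> [28 4 14 1]
Step 12: demand=4,sold=1 ship[2->3]=1 ship[1->2]=2 ship[0->1]=2 prod=4 -> [30 4 15 1]
First stockout at step 3

3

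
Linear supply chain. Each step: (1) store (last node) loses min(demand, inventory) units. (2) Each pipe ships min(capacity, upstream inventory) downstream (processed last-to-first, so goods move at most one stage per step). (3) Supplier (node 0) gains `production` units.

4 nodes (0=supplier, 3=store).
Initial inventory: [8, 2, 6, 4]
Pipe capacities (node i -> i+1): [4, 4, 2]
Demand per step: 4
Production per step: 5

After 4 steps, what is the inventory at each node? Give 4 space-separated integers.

Step 1: demand=4,sold=4 ship[2->3]=2 ship[1->2]=2 ship[0->1]=4 prod=5 -> inv=[9 4 6 2]
Step 2: demand=4,sold=2 ship[2->3]=2 ship[1->2]=4 ship[0->1]=4 prod=5 -> inv=[10 4 8 2]
Step 3: demand=4,sold=2 ship[2->3]=2 ship[1->2]=4 ship[0->1]=4 prod=5 -> inv=[11 4 10 2]
Step 4: demand=4,sold=2 ship[2->3]=2 ship[1->2]=4 ship[0->1]=4 prod=5 -> inv=[12 4 12 2]

12 4 12 2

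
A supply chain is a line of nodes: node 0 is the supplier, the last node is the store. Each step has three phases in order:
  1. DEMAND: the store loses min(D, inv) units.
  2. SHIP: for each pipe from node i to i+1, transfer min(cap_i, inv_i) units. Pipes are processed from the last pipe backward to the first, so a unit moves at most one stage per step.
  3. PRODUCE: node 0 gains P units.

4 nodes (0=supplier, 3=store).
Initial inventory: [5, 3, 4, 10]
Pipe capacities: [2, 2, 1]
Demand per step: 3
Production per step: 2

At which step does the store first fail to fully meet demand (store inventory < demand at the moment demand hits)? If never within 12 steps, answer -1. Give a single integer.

Step 1: demand=3,sold=3 ship[2->3]=1 ship[1->2]=2 ship[0->1]=2 prod=2 -> [5 3 5 8]
Step 2: demand=3,sold=3 ship[2->3]=1 ship[1->2]=2 ship[0->1]=2 prod=2 -> [5 3 6 6]
Step 3: demand=3,sold=3 ship[2->3]=1 ship[1->2]=2 ship[0->1]=2 prod=2 -> [5 3 7 4]
Step 4: demand=3,sold=3 ship[2->3]=1 ship[1->2]=2 ship[0->1]=2 prod=2 -> [5 3 8 2]
Step 5: demand=3,sold=2 ship[2->3]=1 ship[1->2]=2 ship[0->1]=2 prod=2 -> [5 3 9 1]
Step 6: demand=3,sold=1 ship[2->3]=1 ship[1->2]=2 ship[0->1]=2 prod=2 -> [5 3 10 1]
Step 7: demand=3,sold=1 ship[2->3]=1 ship[1->2]=2 ship[0->1]=2 prod=2 -> [5 3 11 1]
Step 8: demand=3,sold=1 ship[2->3]=1 ship[1->2]=2 ship[0->1]=2 prod=2 -> [5 3 12 1]
Step 9: demand=3,sold=1 ship[2->3]=1 ship[1->2]=2 ship[0->1]=2 prod=2 -> [5 3 13 1]
Step 10: demand=3,sold=1 ship[2->3]=1 ship[1->2]=2 ship[0->1]=2 prod=2 -> [5 3 14 1]
Step 11: demand=3,sold=1 ship[2->3]=1 ship[1->2]=2 ship[0->1]=2 prod=2 -> [5 3 15 1]
Step 12: demand=3,sold=1 ship[2->3]=1 ship[1->2]=2 ship[0->1]=2 prod=2 -> [5 3 16 1]
First stockout at step 5

5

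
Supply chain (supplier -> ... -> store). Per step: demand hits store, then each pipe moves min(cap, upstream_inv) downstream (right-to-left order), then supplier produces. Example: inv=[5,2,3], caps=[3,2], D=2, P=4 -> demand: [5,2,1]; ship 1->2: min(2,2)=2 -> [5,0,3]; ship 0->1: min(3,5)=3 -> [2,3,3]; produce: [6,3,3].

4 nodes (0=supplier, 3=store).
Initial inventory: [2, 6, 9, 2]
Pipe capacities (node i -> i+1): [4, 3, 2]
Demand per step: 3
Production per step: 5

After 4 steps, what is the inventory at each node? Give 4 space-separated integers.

Step 1: demand=3,sold=2 ship[2->3]=2 ship[1->2]=3 ship[0->1]=2 prod=5 -> inv=[5 5 10 2]
Step 2: demand=3,sold=2 ship[2->3]=2 ship[1->2]=3 ship[0->1]=4 prod=5 -> inv=[6 6 11 2]
Step 3: demand=3,sold=2 ship[2->3]=2 ship[1->2]=3 ship[0->1]=4 prod=5 -> inv=[7 7 12 2]
Step 4: demand=3,sold=2 ship[2->3]=2 ship[1->2]=3 ship[0->1]=4 prod=5 -> inv=[8 8 13 2]

8 8 13 2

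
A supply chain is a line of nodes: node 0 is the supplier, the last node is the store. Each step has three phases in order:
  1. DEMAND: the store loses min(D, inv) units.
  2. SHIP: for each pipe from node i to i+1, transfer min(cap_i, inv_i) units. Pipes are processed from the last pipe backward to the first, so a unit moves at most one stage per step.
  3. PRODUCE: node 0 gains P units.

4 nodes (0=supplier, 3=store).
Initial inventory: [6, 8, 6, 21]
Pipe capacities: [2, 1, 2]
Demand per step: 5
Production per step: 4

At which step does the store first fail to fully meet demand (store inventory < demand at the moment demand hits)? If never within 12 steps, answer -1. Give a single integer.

Step 1: demand=5,sold=5 ship[2->3]=2 ship[1->2]=1 ship[0->1]=2 prod=4 -> [8 9 5 18]
Step 2: demand=5,sold=5 ship[2->3]=2 ship[1->2]=1 ship[0->1]=2 prod=4 -> [10 10 4 15]
Step 3: demand=5,sold=5 ship[2->3]=2 ship[1->2]=1 ship[0->1]=2 prod=4 -> [12 11 3 12]
Step 4: demand=5,sold=5 ship[2->3]=2 ship[1->2]=1 ship[0->1]=2 prod=4 -> [14 12 2 9]
Step 5: demand=5,sold=5 ship[2->3]=2 ship[1->2]=1 ship[0->1]=2 prod=4 -> [16 13 1 6]
Step 6: demand=5,sold=5 ship[2->3]=1 ship[1->2]=1 ship[0->1]=2 prod=4 -> [18 14 1 2]
Step 7: demand=5,sold=2 ship[2->3]=1 ship[1->2]=1 ship[0->1]=2 prod=4 -> [20 15 1 1]
Step 8: demand=5,sold=1 ship[2->3]=1 ship[1->2]=1 ship[0->1]=2 prod=4 -> [22 16 1 1]
Step 9: demand=5,sold=1 ship[2->3]=1 ship[1->2]=1 ship[0->1]=2 prod=4 -> [24 17 1 1]
Step 10: demand=5,sold=1 ship[2->3]=1 ship[1->2]=1 ship[0->1]=2 prod=4 -> [26 18 1 1]
Step 11: demand=5,sold=1 ship[2->3]=1 ship[1->2]=1 ship[0->1]=2 prod=4 -> [28 19 1 1]
Step 12: demand=5,sold=1 ship[2->3]=1 ship[1->2]=1 ship[0->1]=2 prod=4 -> [30 20 1 1]
First stockout at step 7

7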